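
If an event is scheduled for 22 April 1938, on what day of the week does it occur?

January 1, 1938 is a Saturday.
Jan 1, 1938 → Feb 1, 1938: 31 days (January has 31).
Feb 1, 1938 → Mar 1, 1938: 28 days (February has 28).
Mar 1, 1938 → Apr 1, 1938: 31 days (March has 31).
Apr 1, 1938 → Apr 22, 1938: 21 days.
Total: 111 days.
111 mod 7 = 6, so Saturday + 6 = Friday.

Friday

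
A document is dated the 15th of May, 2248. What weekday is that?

Doomsday rule: the anchor day for the 2200s is Friday. For year 48: 48÷12 = 4 r 0, and 0÷4 = 0, so 4+0+0 = 4.
Friday + 4 ≡ Tuesday — that's 2248's doomsday.
In May the doomsday date is May 9.
May 15 is 6 days after May 9; 6 mod 7 = 6, so Tuesday + 6 = Monday.

Monday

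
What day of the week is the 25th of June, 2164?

Monday

Doomsday rule: the anchor day for the 2100s is Sunday. For year 64: 64÷12 = 5 r 4, and 4÷4 = 1, so 5+4+1 = 10.
Sunday + 10 ≡ Wednesday — that's 2164's doomsday.
In June the doomsday date is Jun 6.
Jun 25 is 19 days after Jun 6; 19 mod 7 = 5, so Wednesday + 5 = Monday.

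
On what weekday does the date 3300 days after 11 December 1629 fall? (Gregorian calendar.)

First find the weekday of Dec 11, 1629. Doomsday rule: the anchor day for the 1600s is Tuesday. For year 29: 29÷12 = 2 r 5, and 5÷4 = 1, so 2+5+1 = 8.
Tuesday + 8 ≡ Wednesday — that's 1629's doomsday.
In December the doomsday date is Dec 12.
Dec 11 is 1 day before Dec 12; 1 mod 7 = 1, so Wednesday − 1 = Tuesday.
3300 mod 7 = 3, so 3300 days after a Tuesday is Tuesday + 3 = Friday.

Friday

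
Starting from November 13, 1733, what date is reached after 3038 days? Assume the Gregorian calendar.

+365 (one year) → Nov 13, 1734 (2673 left).
+365 (one year) → Nov 13, 1735 (2308 left).
+366 (one year; includes Feb 29, 1736) → Nov 13, 1736 (1942 left).
+365 (one year) → Nov 13, 1737 (1577 left).
+365 (one year) → Nov 13, 1738 (1212 left).
+365 (one year) → Nov 13, 1739 (847 left).
+366 (one year; includes Feb 29, 1740) → Nov 13, 1740 (481 left).
+365 (one year) → Nov 13, 1741 (116 left).
Nov has 30 days: +18 → Dec 1, 1741 (98 left).
Dec has 31 days: +31 → Jan 1, 1742 (67 left).
Jan has 31 days: +31 → Feb 1, 1742 (36 left).
Feb has 28 days: +28 → Mar 1, 1742 (8 left).
+8 → Mar 9, 1742.

March 9, 1742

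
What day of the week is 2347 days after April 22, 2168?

Sunday

First find the weekday of Apr 22, 2168. Doomsday rule: the anchor day for the 2100s is Sunday. For year 68: 68÷12 = 5 r 8, and 8÷4 = 2, so 5+8+2 = 15.
Sunday + 15 ≡ Monday — that's 2168's doomsday.
In April the doomsday date is Apr 4.
Apr 22 is 18 days after Apr 4; 18 mod 7 = 4, so Monday + 4 = Friday.
2347 mod 7 = 2, so 2347 days after a Friday is Friday + 2 = Sunday.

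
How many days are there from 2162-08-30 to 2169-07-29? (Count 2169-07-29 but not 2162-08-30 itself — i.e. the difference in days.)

Aug 30, 2162 → Aug 30, 2163: 365 days.
Aug 30, 2163 → Aug 30, 2164: 366 days (Feb 29, 2164 is in that span).
Aug 30, 2164 → Aug 30, 2165: 365 days.
Aug 30, 2165 → Aug 30, 2166: 365 days.
Aug 30, 2166 → Aug 30, 2167: 365 days.
Aug 30, 2167 → Aug 30, 2168: 366 days (Feb 29, 2168 is in that span).
Aug 30, 2168 → Sep 30, 2168: 31 days (August has 31).
Sep 30, 2168 → Oct 30, 2168: 30 days (September has 30).
Oct 30, 2168 → Nov 30, 2168: 31 days (October has 31).
Nov 30, 2168 → Dec 30, 2168: 30 days (November has 30).
Dec 30, 2168 → Jan 30, 2169: 31 days (December has 31).
Jan 30, 2169 → Feb 28, 2169: 29 days (January has 31).
Feb 28, 2169 → Mar 28, 2169: 28 days (February has 28).
Mar 28, 2169 → Apr 28, 2169: 31 days (March has 31).
Apr 28, 2169 → May 28, 2169: 30 days (April has 30).
May 28, 2169 → Jun 28, 2169: 31 days (May has 31).
Jun 28, 2169 → Jul 28, 2169: 30 days (June has 30).
Jul 28, 2169 → Jul 29, 2169: 1 days.
Total: 2525 days.

2525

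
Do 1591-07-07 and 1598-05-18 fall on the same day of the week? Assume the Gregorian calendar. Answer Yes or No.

From Jul 7, 1591 to May 18, 1598 is 2507 days.
2507 mod 7 = 1, so they are different weekdays.
(Jul 7, 1591 is a Sunday; May 18, 1598 is a Monday.)

No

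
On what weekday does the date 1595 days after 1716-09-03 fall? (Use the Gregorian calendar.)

Sep 3, 1716 is a Thursday.
1595 mod 7 = 6, so 1595 days after a Thursday is Thursday + 6 = Wednesday.

Wednesday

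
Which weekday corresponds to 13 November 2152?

Doomsday rule: the anchor day for the 2100s is Sunday. For year 52: 52÷12 = 4 r 4, and 4÷4 = 1, so 4+4+1 = 9.
Sunday + 9 ≡ Tuesday — that's 2152's doomsday.
In November the doomsday date is Nov 7.
Nov 13 is 6 days after Nov 7; 6 mod 7 = 6, so Tuesday + 6 = Monday.

Monday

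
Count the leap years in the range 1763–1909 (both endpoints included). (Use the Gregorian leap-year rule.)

35

Multiples of 4 in [1763,1909]: 37.
Of those, multiples of 100: 2 (not leap unless ÷400).
Multiples of 400: 0.
Leap years = 37 − 2 + 0 = 35.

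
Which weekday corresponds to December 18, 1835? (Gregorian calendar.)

January 1, 1835 is a Thursday.
Jan 1, 1835 → Feb 1, 1835: 31 days (January has 31).
Feb 1, 1835 → Mar 1, 1835: 28 days (February has 28).
Mar 1, 1835 → Apr 1, 1835: 31 days (March has 31).
Apr 1, 1835 → May 1, 1835: 30 days (April has 30).
May 1, 1835 → Jun 1, 1835: 31 days (May has 31).
Jun 1, 1835 → Jul 1, 1835: 30 days (June has 30).
Jul 1, 1835 → Aug 1, 1835: 31 days (July has 31).
Aug 1, 1835 → Sep 1, 1835: 31 days (August has 31).
Sep 1, 1835 → Oct 1, 1835: 30 days (September has 30).
Oct 1, 1835 → Nov 1, 1835: 31 days (October has 31).
Nov 1, 1835 → Dec 1, 1835: 30 days (November has 30).
Dec 1, 1835 → Dec 18, 1835: 17 days.
Total: 351 days.
351 mod 7 = 1, so Thursday + 1 = Friday.

Friday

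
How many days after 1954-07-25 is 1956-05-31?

676

Jul 25, 1954 → Jul 25, 1955: 365 days.
Jul 25, 1955 → Aug 25, 1955: 31 days (July has 31).
Aug 25, 1955 → Sep 25, 1955: 31 days (August has 31).
Sep 25, 1955 → Oct 25, 1955: 30 days (September has 30).
Oct 25, 1955 → Nov 25, 1955: 31 days (October has 31).
Nov 25, 1955 → Dec 25, 1955: 30 days (November has 30).
Dec 25, 1955 → Jan 25, 1956: 31 days (December has 31).
Jan 25, 1956 → Feb 25, 1956: 31 days (January has 31).
Feb 25, 1956 → Mar 25, 1956: 29 days (February has 29).
Mar 25, 1956 → Apr 25, 1956: 31 days (March has 31).
Apr 25, 1956 → May 25, 1956: 30 days (April has 30).
May 25, 1956 → May 31, 1956: 6 days.
Total: 676 days.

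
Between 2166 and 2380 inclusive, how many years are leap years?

52

Multiples of 4 in [2166,2380]: 54.
Of those, multiples of 100: 2 (not leap unless ÷400).
Multiples of 400: 0.
Leap years = 54 − 2 + 0 = 52.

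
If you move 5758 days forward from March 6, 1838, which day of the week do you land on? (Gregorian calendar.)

Mar 6, 1838 is a Tuesday.
5758 mod 7 = 4, so 5758 days after a Tuesday is Tuesday + 4 = Saturday.

Saturday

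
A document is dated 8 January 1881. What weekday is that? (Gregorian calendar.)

Doomsday rule: the anchor day for the 1800s is Friday. For year 81: 81÷12 = 6 r 9, and 9÷4 = 2, so 6+9+2 = 17.
Friday + 17 ≡ Monday — that's 1881's doomsday.
In January the doomsday date is Jan 3 (1881 is not a leap year).
Jan 8 is 5 days after Jan 3; 5 mod 7 = 5, so Monday + 5 = Saturday.

Saturday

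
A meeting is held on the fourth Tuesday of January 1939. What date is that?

January 24, 1939

January 1, 1939 is a Sunday.
The first Tuesday is therefore January 3 (2 days later).
The fourth Tuesday is 3 + 3×7 = January 24.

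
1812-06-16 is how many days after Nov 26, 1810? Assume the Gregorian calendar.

568

Nov 26, 1810 → Nov 26, 1811: 365 days.
Nov 26, 1811 → Dec 26, 1811: 30 days (November has 30).
Dec 26, 1811 → Jan 26, 1812: 31 days (December has 31).
Jan 26, 1812 → Feb 26, 1812: 31 days (January has 31).
Feb 26, 1812 → Mar 26, 1812: 29 days (February has 29).
Mar 26, 1812 → Apr 26, 1812: 31 days (March has 31).
Apr 26, 1812 → May 26, 1812: 30 days (April has 30).
May 26, 1812 → Jun 16, 1812: 21 days.
Total: 568 days.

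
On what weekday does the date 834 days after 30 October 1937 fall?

Sunday

Oct 30, 1937 is a Saturday.
834 mod 7 = 1, so 834 days after a Saturday is Saturday + 1 = Sunday.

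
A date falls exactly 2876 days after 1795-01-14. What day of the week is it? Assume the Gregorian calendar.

First find the weekday of Jan 14, 1795. Doomsday rule: the anchor day for the 1700s is Sunday. For year 95: 95÷12 = 7 r 11, and 11÷4 = 2, so 7+11+2 = 20.
Sunday + 20 ≡ Saturday — that's 1795's doomsday.
In January the doomsday date is Jan 3 (1795 is not a leap year).
Jan 14 is 11 days after Jan 3; 11 mod 7 = 4, so Saturday + 4 = Wednesday.
2876 mod 7 = 6, so 2876 days after a Wednesday is Wednesday + 6 = Tuesday.

Tuesday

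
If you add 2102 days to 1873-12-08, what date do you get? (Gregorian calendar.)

+365 (one year) → Dec 8, 1874 (1737 left).
+365 (one year) → Dec 8, 1875 (1372 left).
+366 (one year; includes Feb 29, 1876) → Dec 8, 1876 (1006 left).
+365 (one year) → Dec 8, 1877 (641 left).
+365 (one year) → Dec 8, 1878 (276 left).
Dec has 31 days: +24 → Jan 1, 1879 (252 left).
Jan has 31 days: +31 → Feb 1, 1879 (221 left).
Feb has 28 days: +28 → Mar 1, 1879 (193 left).
Mar has 31 days: +31 → Apr 1, 1879 (162 left).
Apr has 30 days: +30 → May 1, 1879 (132 left).
May has 31 days: +31 → Jun 1, 1879 (101 left).
Jun has 30 days: +30 → Jul 1, 1879 (71 left).
Jul has 31 days: +31 → Aug 1, 1879 (40 left).
Aug has 31 days: +31 → Sep 1, 1879 (9 left).
+9 → Sep 10, 1879.

September 10, 1879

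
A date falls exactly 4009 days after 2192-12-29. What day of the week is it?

Thursday

First find the weekday of Dec 29, 2192. Doomsday rule: the anchor day for the 2100s is Sunday. For year 92: 92÷12 = 7 r 8, and 8÷4 = 2, so 7+8+2 = 17.
Sunday + 17 ≡ Wednesday — that's 2192's doomsday.
In December the doomsday date is Dec 12.
Dec 29 is 17 days after Dec 12; 17 mod 7 = 3, so Wednesday + 3 = Saturday.
4009 mod 7 = 5, so 4009 days after a Saturday is Saturday + 5 = Thursday.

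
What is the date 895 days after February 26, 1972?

August 9, 1974

+366 (one year; includes Feb 29, 1972) → Feb 26, 1973 (529 left).
+365 (one year) → Feb 26, 1974 (164 left).
Feb has 28 days: +3 → Mar 1, 1974 (161 left).
Mar has 31 days: +31 → Apr 1, 1974 (130 left).
Apr has 30 days: +30 → May 1, 1974 (100 left).
May has 31 days: +31 → Jun 1, 1974 (69 left).
Jun has 30 days: +30 → Jul 1, 1974 (39 left).
Jul has 31 days: +31 → Aug 1, 1974 (8 left).
+8 → Aug 9, 1974.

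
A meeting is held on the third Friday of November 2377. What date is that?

November 1, 2377 is a Tuesday.
The first Friday is therefore November 4 (3 days later).
The third Friday is 4 + 2×7 = November 18.

November 18, 2377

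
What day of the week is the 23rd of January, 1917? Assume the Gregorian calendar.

Tuesday

Doomsday rule: the anchor day for the 1900s is Wednesday. For year 17: 17÷12 = 1 r 5, and 5÷4 = 1, so 1+5+1 = 7.
Wednesday + 7 ≡ Wednesday — that's 1917's doomsday.
In January the doomsday date is Jan 3 (1917 is not a leap year).
Jan 23 is 20 days after Jan 3; 20 mod 7 = 6, so Wednesday + 6 = Tuesday.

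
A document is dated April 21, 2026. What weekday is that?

Doomsday rule: the anchor day for the 2000s is Tuesday. For year 26: 26÷12 = 2 r 2, and 2÷4 = 0, so 2+2+0 = 4.
Tuesday + 4 ≡ Saturday — that's 2026's doomsday.
In April the doomsday date is Apr 4.
Apr 21 is 17 days after Apr 4; 17 mod 7 = 3, so Saturday + 3 = Tuesday.

Tuesday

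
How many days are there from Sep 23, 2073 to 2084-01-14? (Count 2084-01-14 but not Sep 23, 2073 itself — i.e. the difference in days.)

3765

Sep 23, 2073 → Sep 23, 2074: 365 days.
Sep 23, 2074 → Sep 23, 2075: 365 days.
Sep 23, 2075 → Sep 23, 2076: 366 days (Feb 29, 2076 is in that span).
Sep 23, 2076 → Sep 23, 2077: 365 days.
Sep 23, 2077 → Sep 23, 2078: 365 days.
Sep 23, 2078 → Sep 23, 2079: 365 days.
Sep 23, 2079 → Sep 23, 2080: 366 days (Feb 29, 2080 is in that span).
Sep 23, 2080 → Sep 23, 2081: 365 days.
Sep 23, 2081 → Sep 23, 2082: 365 days.
Sep 23, 2082 → Sep 23, 2083: 365 days.
Sep 23, 2083 → Oct 23, 2083: 30 days (September has 30).
Oct 23, 2083 → Nov 23, 2083: 31 days (October has 31).
Nov 23, 2083 → Dec 23, 2083: 30 days (November has 30).
Dec 23, 2083 → Jan 14, 2084: 22 days.
Total: 3765 days.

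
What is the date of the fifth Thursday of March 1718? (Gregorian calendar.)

March 31, 1718

March 1, 1718 is a Tuesday.
The first Thursday is therefore March 3 (2 days later).
The fifth Thursday is 3 + 4×7 = March 31.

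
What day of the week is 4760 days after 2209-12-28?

Dec 28, 2209 is a Thursday.
4760 mod 7 = 0, so 4760 days after a Thursday is Thursday + 0 = Thursday.

Thursday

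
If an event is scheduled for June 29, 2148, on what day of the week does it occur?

Saturday

Doomsday rule: the anchor day for the 2100s is Sunday. For year 48: 48÷12 = 4 r 0, and 0÷4 = 0, so 4+0+0 = 4.
Sunday + 4 ≡ Thursday — that's 2148's doomsday.
In June the doomsday date is Jun 6.
Jun 29 is 23 days after Jun 6; 23 mod 7 = 2, so Thursday + 2 = Saturday.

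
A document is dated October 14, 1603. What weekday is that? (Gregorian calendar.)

Doomsday rule: the anchor day for the 1600s is Tuesday. For year 03: 3÷12 = 0 r 3, and 3÷4 = 0, so 0+3+0 = 3.
Tuesday + 3 ≡ Friday — that's 1603's doomsday.
In October the doomsday date is Oct 10.
Oct 14 is 4 days after Oct 10; 4 mod 7 = 4, so Friday + 4 = Tuesday.

Tuesday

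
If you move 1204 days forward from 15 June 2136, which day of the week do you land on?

First find the weekday of Jun 15, 2136. Doomsday rule: the anchor day for the 2100s is Sunday. For year 36: 36÷12 = 3 r 0, and 0÷4 = 0, so 3+0+0 = 3.
Sunday + 3 ≡ Wednesday — that's 2136's doomsday.
In June the doomsday date is Jun 6.
Jun 15 is 9 days after Jun 6; 9 mod 7 = 2, so Wednesday + 2 = Friday.
1204 mod 7 = 0, so 1204 days after a Friday is Friday + 0 = Friday.

Friday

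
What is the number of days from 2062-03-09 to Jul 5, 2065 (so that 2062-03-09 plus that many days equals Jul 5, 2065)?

Mar 9, 2062 → Mar 9, 2063: 365 days.
Mar 9, 2063 → Mar 9, 2064: 366 days (Feb 29, 2064 is in that span).
Mar 9, 2064 → Mar 9, 2065: 365 days.
Mar 9, 2065 → Apr 9, 2065: 31 days (March has 31).
Apr 9, 2065 → May 9, 2065: 30 days (April has 30).
May 9, 2065 → Jun 9, 2065: 31 days (May has 31).
Jun 9, 2065 → Jul 5, 2065: 26 days.
Total: 1214 days.

1214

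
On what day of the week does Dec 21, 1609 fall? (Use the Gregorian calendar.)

Doomsday rule: the anchor day for the 1600s is Tuesday. For year 09: 9÷12 = 0 r 9, and 9÷4 = 2, so 0+9+2 = 11.
Tuesday + 11 ≡ Saturday — that's 1609's doomsday.
In December the doomsday date is Dec 12.
Dec 21 is 9 days after Dec 12; 9 mod 7 = 2, so Saturday + 2 = Monday.

Monday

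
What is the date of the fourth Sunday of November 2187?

November 1, 2187 is a Thursday.
The first Sunday is therefore November 4 (3 days later).
The fourth Sunday is 4 + 3×7 = November 25.

November 25, 2187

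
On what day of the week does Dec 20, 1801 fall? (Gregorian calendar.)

Sunday

Doomsday rule: the anchor day for the 1800s is Friday. For year 01: 1÷12 = 0 r 1, and 1÷4 = 0, so 0+1+0 = 1.
Friday + 1 ≡ Saturday — that's 1801's doomsday.
In December the doomsday date is Dec 12.
Dec 20 is 8 days after Dec 12; 8 mod 7 = 1, so Saturday + 1 = Sunday.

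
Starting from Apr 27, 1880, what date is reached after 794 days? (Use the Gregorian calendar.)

+365 (one year) → Apr 27, 1881 (429 left).
+365 (one year) → Apr 27, 1882 (64 left).
Apr has 30 days: +4 → May 1, 1882 (60 left).
May has 31 days: +31 → Jun 1, 1882 (29 left).
+29 → Jun 30, 1882.

June 30, 1882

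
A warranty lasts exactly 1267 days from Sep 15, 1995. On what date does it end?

March 5, 1999

+366 (one year; includes Feb 29, 1996) → Sep 15, 1996 (901 left).
+365 (one year) → Sep 15, 1997 (536 left).
+365 (one year) → Sep 15, 1998 (171 left).
Sep has 30 days: +16 → Oct 1, 1998 (155 left).
Oct has 31 days: +31 → Nov 1, 1998 (124 left).
Nov has 30 days: +30 → Dec 1, 1998 (94 left).
Dec has 31 days: +31 → Jan 1, 1999 (63 left).
Jan has 31 days: +31 → Feb 1, 1999 (32 left).
Feb has 28 days: +28 → Mar 1, 1999 (4 left).
+4 → Mar 5, 1999.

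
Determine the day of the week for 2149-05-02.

Doomsday rule: the anchor day for the 2100s is Sunday. For year 49: 49÷12 = 4 r 1, and 1÷4 = 0, so 4+1+0 = 5.
Sunday + 5 ≡ Friday — that's 2149's doomsday.
In May the doomsday date is May 9.
May 2 is 7 days before May 9; 7 mod 7 = 0, so Friday − 0 = Friday.

Friday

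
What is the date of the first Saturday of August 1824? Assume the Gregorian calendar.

August 7, 1824

August 1, 1824 is a Sunday.
The first Saturday is therefore August 7 (6 days later).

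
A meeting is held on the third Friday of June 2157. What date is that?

June 17, 2157

June 1, 2157 is a Wednesday.
The first Friday is therefore June 3 (2 days later).
The third Friday is 3 + 2×7 = June 17.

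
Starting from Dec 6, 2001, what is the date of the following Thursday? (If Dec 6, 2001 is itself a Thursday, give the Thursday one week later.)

December 13, 2001

Dec 6, 2001 is a Thursday.
From Thursday to the next Thursday is 7 days.
Dec 6, 2001 + 7 = Dec 13, 2001.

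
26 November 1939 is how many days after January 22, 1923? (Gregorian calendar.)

Jan 22, 1923 → Jan 22, 1924: 365 days.
Jan 22, 1924 → Jan 22, 1925: 366 days (Feb 29, 1924 is in that span).
Jan 22, 1925 → Jan 22, 1926: 365 days.
Jan 22, 1926 → Jan 22, 1927: 365 days.
Jan 22, 1927 → Jan 22, 1928: 365 days.
Jan 22, 1928 → Jan 22, 1929: 366 days (Feb 29, 1928 is in that span).
Jan 22, 1929 → Jan 22, 1930: 365 days.
Jan 22, 1930 → Jan 22, 1931: 365 days.
Jan 22, 1931 → Jan 22, 1932: 365 days.
Jan 22, 1932 → Jan 22, 1933: 366 days (Feb 29, 1932 is in that span).
Jan 22, 1933 → Jan 22, 1934: 365 days.
Jan 22, 1934 → Jan 22, 1935: 365 days.
Jan 22, 1935 → Jan 22, 1936: 365 days.
Jan 22, 1936 → Jan 22, 1937: 366 days (Feb 29, 1936 is in that span).
Jan 22, 1937 → Jan 22, 1938: 365 days.
Jan 22, 1938 → Jan 22, 1939: 365 days.
Jan 22, 1939 → Feb 22, 1939: 31 days (January has 31).
Feb 22, 1939 → Mar 22, 1939: 28 days (February has 28).
Mar 22, 1939 → Apr 22, 1939: 31 days (March has 31).
Apr 22, 1939 → May 22, 1939: 30 days (April has 30).
May 22, 1939 → Jun 22, 1939: 31 days (May has 31).
Jun 22, 1939 → Jul 22, 1939: 30 days (June has 30).
Jul 22, 1939 → Aug 22, 1939: 31 days (July has 31).
Aug 22, 1939 → Sep 22, 1939: 31 days (August has 31).
Sep 22, 1939 → Oct 22, 1939: 30 days (September has 30).
Oct 22, 1939 → Nov 22, 1939: 31 days (October has 31).
Nov 22, 1939 → Nov 26, 1939: 4 days.
Total: 6152 days.

6152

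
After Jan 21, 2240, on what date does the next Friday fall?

Jan 21, 2240 is a Tuesday.
From Tuesday to the next Friday is 3 days.
Jan 21, 2240 + 3 = Jan 24, 2240.

January 24, 2240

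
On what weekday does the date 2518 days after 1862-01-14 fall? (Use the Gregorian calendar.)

First find the weekday of Jan 14, 1862. Doomsday rule: the anchor day for the 1800s is Friday. For year 62: 62÷12 = 5 r 2, and 2÷4 = 0, so 5+2+0 = 7.
Friday + 7 ≡ Friday — that's 1862's doomsday.
In January the doomsday date is Jan 3 (1862 is not a leap year).
Jan 14 is 11 days after Jan 3; 11 mod 7 = 4, so Friday + 4 = Tuesday.
2518 mod 7 = 5, so 2518 days after a Tuesday is Tuesday + 5 = Sunday.

Sunday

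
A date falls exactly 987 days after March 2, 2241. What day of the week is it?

First find the weekday of Mar 2, 2241. Doomsday rule: the anchor day for the 2200s is Friday. For year 41: 41÷12 = 3 r 5, and 5÷4 = 1, so 3+5+1 = 9.
Friday + 9 ≡ Sunday — that's 2241's doomsday.
In March the doomsday date is Mar 14.
Mar 2 is 12 days before Mar 14; 12 mod 7 = 5, so Sunday − 5 = Tuesday.
987 mod 7 = 0, so 987 days after a Tuesday is Tuesday + 0 = Tuesday.

Tuesday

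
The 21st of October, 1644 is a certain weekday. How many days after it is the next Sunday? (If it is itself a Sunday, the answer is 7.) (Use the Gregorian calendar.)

Oct 21, 1644 is a Friday.
From Friday to the next Sunday is 2 days.

2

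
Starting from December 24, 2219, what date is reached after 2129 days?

+366 (one year; includes Feb 29, 2220) → Dec 24, 2220 (1763 left).
+365 (one year) → Dec 24, 2221 (1398 left).
+365 (one year) → Dec 24, 2222 (1033 left).
+365 (one year) → Dec 24, 2223 (668 left).
+366 (one year; includes Feb 29, 2224) → Dec 24, 2224 (302 left).
Dec has 31 days: +8 → Jan 1, 2225 (294 left).
Jan has 31 days: +31 → Feb 1, 2225 (263 left).
Feb has 28 days: +28 → Mar 1, 2225 (235 left).
Mar has 31 days: +31 → Apr 1, 2225 (204 left).
Apr has 30 days: +30 → May 1, 2225 (174 left).
May has 31 days: +31 → Jun 1, 2225 (143 left).
Jun has 30 days: +30 → Jul 1, 2225 (113 left).
Jul has 31 days: +31 → Aug 1, 2225 (82 left).
Aug has 31 days: +31 → Sep 1, 2225 (51 left).
Sep has 30 days: +30 → Oct 1, 2225 (21 left).
+21 → Oct 22, 2225.

October 22, 2225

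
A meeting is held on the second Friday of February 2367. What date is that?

February 1, 2367 is a Wednesday.
The first Friday is therefore February 3 (2 days later).
The second Friday is 3 + 1×7 = February 10.

February 10, 2367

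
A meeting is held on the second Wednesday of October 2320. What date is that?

October 13, 2320

October 1, 2320 is a Friday.
The first Wednesday is therefore October 6 (5 days later).
The second Wednesday is 6 + 1×7 = October 13.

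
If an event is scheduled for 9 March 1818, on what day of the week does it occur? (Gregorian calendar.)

Monday

Doomsday rule: the anchor day for the 1800s is Friday. For year 18: 18÷12 = 1 r 6, and 6÷4 = 1, so 1+6+1 = 8.
Friday + 8 ≡ Saturday — that's 1818's doomsday.
In March the doomsday date is Mar 14.
Mar 9 is 5 days before Mar 14; 5 mod 7 = 5, so Saturday − 5 = Monday.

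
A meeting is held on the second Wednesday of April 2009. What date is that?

April 1, 2009 is a Wednesday.
The first Wednesday is therefore April 1 (same day).
The second Wednesday is 1 + 1×7 = April 8.

April 8, 2009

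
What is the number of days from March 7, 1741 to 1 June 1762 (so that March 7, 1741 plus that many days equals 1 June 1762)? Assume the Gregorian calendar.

7756

Mar 7, 1741 → Mar 7, 1742: 365 days.
Mar 7, 1742 → Mar 7, 1743: 365 days.
Mar 7, 1743 → Mar 7, 1744: 366 days (Feb 29, 1744 is in that span).
Mar 7, 1744 → Mar 7, 1745: 365 days.
Mar 7, 1745 → Mar 7, 1746: 365 days.
Mar 7, 1746 → Mar 7, 1747: 365 days.
Mar 7, 1747 → Mar 7, 1748: 366 days (Feb 29, 1748 is in that span).
Mar 7, 1748 → Mar 7, 1749: 365 days.
Mar 7, 1749 → Mar 7, 1750: 365 days.
Mar 7, 1750 → Mar 7, 1751: 365 days.
Mar 7, 1751 → Mar 7, 1752: 366 days (Feb 29, 1752 is in that span).
Mar 7, 1752 → Mar 7, 1753: 365 days.
Mar 7, 1753 → Mar 7, 1754: 365 days.
Mar 7, 1754 → Mar 7, 1755: 365 days.
Mar 7, 1755 → Mar 7, 1756: 366 days (Feb 29, 1756 is in that span).
Mar 7, 1756 → Mar 7, 1757: 365 days.
Mar 7, 1757 → Mar 7, 1758: 365 days.
Mar 7, 1758 → Mar 7, 1759: 365 days.
Mar 7, 1759 → Mar 7, 1760: 366 days (Feb 29, 1760 is in that span).
Mar 7, 1760 → Mar 7, 1761: 365 days.
Mar 7, 1761 → Mar 7, 1762: 365 days.
Mar 7, 1762 → Apr 7, 1762: 31 days (March has 31).
Apr 7, 1762 → May 7, 1762: 30 days (April has 30).
May 7, 1762 → Jun 1, 1762: 25 days.
Total: 7756 days.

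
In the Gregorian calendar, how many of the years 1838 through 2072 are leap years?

58

Multiples of 4 in [1838,2072]: 59.
Of those, multiples of 100: 2 (not leap unless ÷400).
Multiples of 400: 1.
Leap years = 59 − 2 + 1 = 58.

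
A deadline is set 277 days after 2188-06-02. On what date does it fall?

Jun has 30 days: +29 → Jul 1, 2188 (248 left).
Jul has 31 days: +31 → Aug 1, 2188 (217 left).
Aug has 31 days: +31 → Sep 1, 2188 (186 left).
Sep has 30 days: +30 → Oct 1, 2188 (156 left).
Oct has 31 days: +31 → Nov 1, 2188 (125 left).
Nov has 30 days: +30 → Dec 1, 2188 (95 left).
Dec has 31 days: +31 → Jan 1, 2189 (64 left).
Jan has 31 days: +31 → Feb 1, 2189 (33 left).
Feb has 28 days: +28 → Mar 1, 2189 (5 left).
+5 → Mar 6, 2189.

March 6, 2189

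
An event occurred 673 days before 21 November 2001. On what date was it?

−365 (one year) → Nov 21, 2000 (308 left).
−21 → Oct 31, 2000 (end of Oct, 31 days; 287 left).
−31 → Sep 30, 2000 (end of Sep, 30 days; 256 left).
−30 → Aug 31, 2000 (end of Aug, 31 days; 226 left).
−31 → Jul 31, 2000 (end of Jul, 31 days; 195 left).
−31 → Jun 30, 2000 (end of Jun, 30 days; 164 left).
−30 → May 31, 2000 (end of May, 31 days; 134 left).
−31 → Apr 30, 2000 (end of Apr, 30 days; 103 left).
−30 → Mar 31, 2000 (end of Mar, 31 days; 73 left).
−31 → Feb 29, 2000 (end of Feb, 29 days; 42 left).
−29 → Jan 31, 2000 (end of Jan, 31 days; 13 left).
−13 → Jan 18, 2000.

January 18, 2000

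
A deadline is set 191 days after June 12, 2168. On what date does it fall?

Jun has 30 days: +19 → Jul 1, 2168 (172 left).
Jul has 31 days: +31 → Aug 1, 2168 (141 left).
Aug has 31 days: +31 → Sep 1, 2168 (110 left).
Sep has 30 days: +30 → Oct 1, 2168 (80 left).
Oct has 31 days: +31 → Nov 1, 2168 (49 left).
Nov has 30 days: +30 → Dec 1, 2168 (19 left).
+19 → Dec 20, 2168.

December 20, 2168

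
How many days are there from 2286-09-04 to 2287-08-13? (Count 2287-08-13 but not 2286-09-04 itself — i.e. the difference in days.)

Sep 4, 2286 → Oct 4, 2286: 30 days (September has 30).
Oct 4, 2286 → Nov 4, 2286: 31 days (October has 31).
Nov 4, 2286 → Dec 4, 2286: 30 days (November has 30).
Dec 4, 2286 → Jan 4, 2287: 31 days (December has 31).
Jan 4, 2287 → Feb 4, 2287: 31 days (January has 31).
Feb 4, 2287 → Mar 4, 2287: 28 days (February has 28).
Mar 4, 2287 → Apr 4, 2287: 31 days (March has 31).
Apr 4, 2287 → May 4, 2287: 30 days (April has 30).
May 4, 2287 → Jun 4, 2287: 31 days (May has 31).
Jun 4, 2287 → Jul 4, 2287: 30 days (June has 30).
Jul 4, 2287 → Aug 4, 2287: 31 days (July has 31).
Aug 4, 2287 → Aug 13, 2287: 9 days.
Total: 343 days.

343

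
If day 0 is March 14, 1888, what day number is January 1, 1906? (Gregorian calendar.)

Mar 14, 1888 → Mar 14, 1889: 365 days.
Mar 14, 1889 → Mar 14, 1890: 365 days.
Mar 14, 1890 → Mar 14, 1891: 365 days.
Mar 14, 1891 → Mar 14, 1892: 366 days (Feb 29, 1892 is in that span).
Mar 14, 1892 → Mar 14, 1893: 365 days.
Mar 14, 1893 → Mar 14, 1894: 365 days.
Mar 14, 1894 → Mar 14, 1895: 365 days.
Mar 14, 1895 → Mar 14, 1896: 366 days (Feb 29, 1896 is in that span).
Mar 14, 1896 → Mar 14, 1897: 365 days.
Mar 14, 1897 → Mar 14, 1898: 365 days.
Mar 14, 1898 → Mar 14, 1899: 365 days.
Mar 14, 1899 → Mar 14, 1900: 365 days.
Mar 14, 1900 → Mar 14, 1901: 365 days.
Mar 14, 1901 → Mar 14, 1902: 365 days.
Mar 14, 1902 → Mar 14, 1903: 365 days.
Mar 14, 1903 → Mar 14, 1904: 366 days (Feb 29, 1904 is in that span).
Mar 14, 1904 → Mar 14, 1905: 365 days.
Mar 14, 1905 → Apr 14, 1905: 31 days (March has 31).
Apr 14, 1905 → May 14, 1905: 30 days (April has 30).
May 14, 1905 → Jun 14, 1905: 31 days (May has 31).
Jun 14, 1905 → Jul 14, 1905: 30 days (June has 30).
Jul 14, 1905 → Aug 14, 1905: 31 days (July has 31).
Aug 14, 1905 → Sep 14, 1905: 31 days (August has 31).
Sep 14, 1905 → Oct 14, 1905: 30 days (September has 30).
Oct 14, 1905 → Nov 14, 1905: 31 days (October has 31).
Nov 14, 1905 → Dec 14, 1905: 30 days (November has 30).
Dec 14, 1905 → Jan 1, 1906: 18 days.
Total: 6501 days.

6501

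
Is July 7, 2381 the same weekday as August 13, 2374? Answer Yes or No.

Yes

From Aug 13, 2374 to Jul 7, 2381 is 2520 days.
2520 mod 7 = 0, so they are the same weekday.
(Aug 13, 2374 is a Tuesday; Jul 7, 2381 is a Tuesday.)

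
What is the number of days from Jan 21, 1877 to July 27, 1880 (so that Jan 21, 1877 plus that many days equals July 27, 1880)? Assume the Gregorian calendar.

1283

Jan 21, 1877 → Jan 21, 1878: 365 days.
Jan 21, 1878 → Jan 21, 1879: 365 days.
Jan 21, 1879 → Jan 21, 1880: 365 days.
Jan 21, 1880 → Feb 21, 1880: 31 days (January has 31).
Feb 21, 1880 → Mar 21, 1880: 29 days (February has 29).
Mar 21, 1880 → Apr 21, 1880: 31 days (March has 31).
Apr 21, 1880 → May 21, 1880: 30 days (April has 30).
May 21, 1880 → Jun 21, 1880: 31 days (May has 31).
Jun 21, 1880 → Jul 21, 1880: 30 days (June has 30).
Jul 21, 1880 → Jul 27, 1880: 6 days.
Total: 1283 days.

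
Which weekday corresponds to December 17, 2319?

Wednesday

Doomsday rule: the anchor day for the 2300s is Wednesday. For year 19: 19÷12 = 1 r 7, and 7÷4 = 1, so 1+7+1 = 9.
Wednesday + 9 ≡ Friday — that's 2319's doomsday.
In December the doomsday date is Dec 12.
Dec 17 is 5 days after Dec 12; 5 mod 7 = 5, so Friday + 5 = Wednesday.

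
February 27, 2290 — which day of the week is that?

Thursday

Doomsday rule: the anchor day for the 2200s is Friday. For year 90: 90÷12 = 7 r 6, and 6÷4 = 1, so 7+6+1 = 14.
Friday + 14 ≡ Friday — that's 2290's doomsday.
In February the doomsday date is Feb 28 (2290 is not a leap year).
Feb 27 is 1 day before Feb 28; 1 mod 7 = 1, so Friday − 1 = Thursday.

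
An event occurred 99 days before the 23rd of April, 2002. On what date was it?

January 14, 2002

−23 → Mar 31, 2002 (end of Mar, 31 days; 76 left).
−31 → Feb 28, 2002 (end of Feb, 28 days; 45 left).
−28 → Jan 31, 2002 (end of Jan, 31 days; 17 left).
−17 → Jan 14, 2002.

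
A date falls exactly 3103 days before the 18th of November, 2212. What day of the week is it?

Nov 18, 2212 is a Wednesday.
3103 mod 7 = 2, so 3103 days before a Wednesday is Wednesday − 2 = Monday.

Monday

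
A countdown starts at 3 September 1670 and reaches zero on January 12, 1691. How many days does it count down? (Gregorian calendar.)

7436

Sep 3, 1670 → Sep 3, 1671: 365 days.
Sep 3, 1671 → Sep 3, 1672: 366 days (Feb 29, 1672 is in that span).
Sep 3, 1672 → Sep 3, 1673: 365 days.
Sep 3, 1673 → Sep 3, 1674: 365 days.
Sep 3, 1674 → Sep 3, 1675: 365 days.
Sep 3, 1675 → Sep 3, 1676: 366 days (Feb 29, 1676 is in that span).
Sep 3, 1676 → Sep 3, 1677: 365 days.
Sep 3, 1677 → Sep 3, 1678: 365 days.
Sep 3, 1678 → Sep 3, 1679: 365 days.
Sep 3, 1679 → Sep 3, 1680: 366 days (Feb 29, 1680 is in that span).
Sep 3, 1680 → Sep 3, 1681: 365 days.
Sep 3, 1681 → Sep 3, 1682: 365 days.
Sep 3, 1682 → Sep 3, 1683: 365 days.
Sep 3, 1683 → Sep 3, 1684: 366 days (Feb 29, 1684 is in that span).
Sep 3, 1684 → Sep 3, 1685: 365 days.
Sep 3, 1685 → Sep 3, 1686: 365 days.
Sep 3, 1686 → Sep 3, 1687: 365 days.
Sep 3, 1687 → Sep 3, 1688: 366 days (Feb 29, 1688 is in that span).
Sep 3, 1688 → Sep 3, 1689: 365 days.
Sep 3, 1689 → Sep 3, 1690: 365 days.
Sep 3, 1690 → Oct 3, 1690: 30 days (September has 30).
Oct 3, 1690 → Nov 3, 1690: 31 days (October has 31).
Nov 3, 1690 → Dec 3, 1690: 30 days (November has 30).
Dec 3, 1690 → Jan 3, 1691: 31 days (December has 31).
Jan 3, 1691 → Jan 12, 1691: 9 days.
Total: 7436 days.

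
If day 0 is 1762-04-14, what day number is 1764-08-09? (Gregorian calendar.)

Apr 14, 1762 → Apr 14, 1763: 365 days.
Apr 14, 1763 → Apr 14, 1764: 366 days (Feb 29, 1764 is in that span).
Apr 14, 1764 → May 14, 1764: 30 days (April has 30).
May 14, 1764 → Jun 14, 1764: 31 days (May has 31).
Jun 14, 1764 → Jul 14, 1764: 30 days (June has 30).
Jul 14, 1764 → Aug 9, 1764: 26 days.
Total: 848 days.

848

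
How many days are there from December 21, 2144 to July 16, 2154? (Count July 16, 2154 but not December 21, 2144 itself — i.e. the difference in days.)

3494

Dec 21, 2144 → Dec 21, 2145: 365 days.
Dec 21, 2145 → Dec 21, 2146: 365 days.
Dec 21, 2146 → Dec 21, 2147: 365 days.
Dec 21, 2147 → Dec 21, 2148: 366 days (Feb 29, 2148 is in that span).
Dec 21, 2148 → Dec 21, 2149: 365 days.
Dec 21, 2149 → Dec 21, 2150: 365 days.
Dec 21, 2150 → Dec 21, 2151: 365 days.
Dec 21, 2151 → Dec 21, 2152: 366 days (Feb 29, 2152 is in that span).
Dec 21, 2152 → Dec 21, 2153: 365 days.
Dec 21, 2153 → Jan 21, 2154: 31 days (December has 31).
Jan 21, 2154 → Feb 21, 2154: 31 days (January has 31).
Feb 21, 2154 → Mar 21, 2154: 28 days (February has 28).
Mar 21, 2154 → Apr 21, 2154: 31 days (March has 31).
Apr 21, 2154 → May 21, 2154: 30 days (April has 30).
May 21, 2154 → Jun 21, 2154: 31 days (May has 31).
Jun 21, 2154 → Jul 16, 2154: 25 days.
Total: 3494 days.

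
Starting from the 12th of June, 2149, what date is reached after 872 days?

November 1, 2151

+365 (one year) → Jun 12, 2150 (507 left).
+365 (one year) → Jun 12, 2151 (142 left).
Jun has 30 days: +19 → Jul 1, 2151 (123 left).
Jul has 31 days: +31 → Aug 1, 2151 (92 left).
Aug has 31 days: +31 → Sep 1, 2151 (61 left).
Sep has 30 days: +30 → Oct 1, 2151 (31 left).
Oct has 31 days: +31 → Nov 1, 2151 (0 left).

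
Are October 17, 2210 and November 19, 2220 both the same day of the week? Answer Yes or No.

From Oct 17, 2210 to Nov 19, 2220 is 3686 days.
3686 mod 7 = 4, so they are different weekdays.
(Oct 17, 2210 is a Wednesday; Nov 19, 2220 is a Sunday.)

No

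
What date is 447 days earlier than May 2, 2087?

February 9, 2086

−365 (one year) → May 2, 2086 (82 left).
−2 → Apr 30, 2086 (end of Apr, 30 days; 80 left).
−30 → Mar 31, 2086 (end of Mar, 31 days; 50 left).
−31 → Feb 28, 2086 (end of Feb, 28 days; 19 left).
−19 → Feb 9, 2086.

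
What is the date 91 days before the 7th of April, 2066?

−7 → Mar 31, 2066 (end of Mar, 31 days; 84 left).
−31 → Feb 28, 2066 (end of Feb, 28 days; 53 left).
−28 → Jan 31, 2066 (end of Jan, 31 days; 25 left).
−25 → Jan 6, 2066.

January 6, 2066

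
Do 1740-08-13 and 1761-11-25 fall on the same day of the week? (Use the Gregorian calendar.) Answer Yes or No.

No

From Aug 13, 1740 to Nov 25, 1761 is 7774 days.
7774 mod 7 = 4, so they are different weekdays.
(Aug 13, 1740 is a Saturday; Nov 25, 1761 is a Wednesday.)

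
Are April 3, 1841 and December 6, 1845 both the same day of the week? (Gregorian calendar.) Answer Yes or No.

Yes

From Apr 3, 1841 to Dec 6, 1845 is 1708 days.
1708 mod 7 = 0, so they are the same weekday.
(Apr 3, 1841 is a Saturday; Dec 6, 1845 is a Saturday.)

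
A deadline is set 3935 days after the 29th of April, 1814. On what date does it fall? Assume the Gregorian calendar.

+365 (one year) → Apr 29, 1815 (3570 left).
+366 (one year; includes Feb 29, 1816) → Apr 29, 1816 (3204 left).
+365 (one year) → Apr 29, 1817 (2839 left).
+365 (one year) → Apr 29, 1818 (2474 left).
+365 (one year) → Apr 29, 1819 (2109 left).
+366 (one year; includes Feb 29, 1820) → Apr 29, 1820 (1743 left).
+365 (one year) → Apr 29, 1821 (1378 left).
+365 (one year) → Apr 29, 1822 (1013 left).
+365 (one year) → Apr 29, 1823 (648 left).
+366 (one year; includes Feb 29, 1824) → Apr 29, 1824 (282 left).
Apr has 30 days: +2 → May 1, 1824 (280 left).
May has 31 days: +31 → Jun 1, 1824 (249 left).
Jun has 30 days: +30 → Jul 1, 1824 (219 left).
Jul has 31 days: +31 → Aug 1, 1824 (188 left).
Aug has 31 days: +31 → Sep 1, 1824 (157 left).
Sep has 30 days: +30 → Oct 1, 1824 (127 left).
Oct has 31 days: +31 → Nov 1, 1824 (96 left).
Nov has 30 days: +30 → Dec 1, 1824 (66 left).
Dec has 31 days: +31 → Jan 1, 1825 (35 left).
Jan has 31 days: +31 → Feb 1, 1825 (4 left).
+4 → Feb 5, 1825.

February 5, 1825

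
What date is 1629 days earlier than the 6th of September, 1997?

March 22, 1993

−365 (one year) → Sep 6, 1996 (1264 left).
−366 (one year; includes Feb 29, 1996) → Sep 6, 1995 (898 left).
−365 (one year) → Sep 6, 1994 (533 left).
−365 (one year) → Sep 6, 1993 (168 left).
−6 → Aug 31, 1993 (end of Aug, 31 days; 162 left).
−31 → Jul 31, 1993 (end of Jul, 31 days; 131 left).
−31 → Jun 30, 1993 (end of Jun, 30 days; 100 left).
−30 → May 31, 1993 (end of May, 31 days; 70 left).
−31 → Apr 30, 1993 (end of Apr, 30 days; 39 left).
−30 → Mar 31, 1993 (end of Mar, 31 days; 9 left).
−9 → Mar 22, 1993.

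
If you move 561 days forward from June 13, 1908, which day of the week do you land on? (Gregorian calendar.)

Sunday

First find the weekday of Jun 13, 1908. Doomsday rule: the anchor day for the 1900s is Wednesday. For year 08: 8÷12 = 0 r 8, and 8÷4 = 2, so 0+8+2 = 10.
Wednesday + 10 ≡ Saturday — that's 1908's doomsday.
In June the doomsday date is Jun 6.
Jun 13 is 7 days after Jun 6; 7 mod 7 = 0, so Saturday + 0 = Saturday.
561 mod 7 = 1, so 561 days after a Saturday is Saturday + 1 = Sunday.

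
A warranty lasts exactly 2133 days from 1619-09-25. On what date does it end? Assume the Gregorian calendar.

July 28, 1625

+366 (one year; includes Feb 29, 1620) → Sep 25, 1620 (1767 left).
+365 (one year) → Sep 25, 1621 (1402 left).
+365 (one year) → Sep 25, 1622 (1037 left).
+365 (one year) → Sep 25, 1623 (672 left).
+366 (one year; includes Feb 29, 1624) → Sep 25, 1624 (306 left).
Sep has 30 days: +6 → Oct 1, 1624 (300 left).
Oct has 31 days: +31 → Nov 1, 1624 (269 left).
Nov has 30 days: +30 → Dec 1, 1624 (239 left).
Dec has 31 days: +31 → Jan 1, 1625 (208 left).
Jan has 31 days: +31 → Feb 1, 1625 (177 left).
Feb has 28 days: +28 → Mar 1, 1625 (149 left).
Mar has 31 days: +31 → Apr 1, 1625 (118 left).
Apr has 30 days: +30 → May 1, 1625 (88 left).
May has 31 days: +31 → Jun 1, 1625 (57 left).
Jun has 30 days: +30 → Jul 1, 1625 (27 left).
+27 → Jul 28, 1625.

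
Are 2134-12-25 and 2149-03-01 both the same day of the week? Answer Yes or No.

Yes

From Dec 25, 2134 to Mar 1, 2149 is 5180 days.
5180 mod 7 = 0, so they are the same weekday.
(Dec 25, 2134 is a Saturday; Mar 1, 2149 is a Saturday.)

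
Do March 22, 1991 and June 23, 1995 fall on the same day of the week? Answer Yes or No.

From Mar 22, 1991 to Jun 23, 1995 is 1554 days.
1554 mod 7 = 0, so they are the same weekday.
(Mar 22, 1991 is a Friday; Jun 23, 1995 is a Friday.)

Yes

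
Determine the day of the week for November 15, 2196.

January 1, 2196 is a Friday.
Jan 1, 2196 → Feb 1, 2196: 31 days (January has 31).
Feb 1, 2196 → Mar 1, 2196: 29 days (February has 29).
Mar 1, 2196 → Apr 1, 2196: 31 days (March has 31).
Apr 1, 2196 → May 1, 2196: 30 days (April has 30).
May 1, 2196 → Jun 1, 2196: 31 days (May has 31).
Jun 1, 2196 → Jul 1, 2196: 30 days (June has 30).
Jul 1, 2196 → Aug 1, 2196: 31 days (July has 31).
Aug 1, 2196 → Sep 1, 2196: 31 days (August has 31).
Sep 1, 2196 → Oct 1, 2196: 30 days (September has 30).
Oct 1, 2196 → Nov 1, 2196: 31 days (October has 31).
Nov 1, 2196 → Nov 15, 2196: 14 days.
Total: 319 days.
319 mod 7 = 4, so Friday + 4 = Tuesday.

Tuesday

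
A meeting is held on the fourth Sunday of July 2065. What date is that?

July 1, 2065 is a Wednesday.
The first Sunday is therefore July 5 (4 days later).
The fourth Sunday is 5 + 3×7 = July 26.

July 26, 2065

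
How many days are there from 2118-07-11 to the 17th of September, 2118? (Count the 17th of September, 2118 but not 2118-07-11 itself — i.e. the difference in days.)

Jul 11, 2118 → Aug 11, 2118: 31 days (July has 31).
Aug 11, 2118 → Sep 11, 2118: 31 days (August has 31).
Sep 11, 2118 → Sep 17, 2118: 6 days.
Total: 68 days.

68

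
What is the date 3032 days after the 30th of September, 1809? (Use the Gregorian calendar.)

+365 (one year) → Sep 30, 1810 (2667 left).
+365 (one year) → Sep 30, 1811 (2302 left).
+366 (one year; includes Feb 29, 1812) → Sep 30, 1812 (1936 left).
+365 (one year) → Sep 30, 1813 (1571 left).
+365 (one year) → Sep 30, 1814 (1206 left).
+365 (one year) → Sep 30, 1815 (841 left).
+366 (one year; includes Feb 29, 1816) → Sep 30, 1816 (475 left).
+365 (one year) → Sep 30, 1817 (110 left).
Sep has 30 days: +1 → Oct 1, 1817 (109 left).
Oct has 31 days: +31 → Nov 1, 1817 (78 left).
Nov has 30 days: +30 → Dec 1, 1817 (48 left).
Dec has 31 days: +31 → Jan 1, 1818 (17 left).
+17 → Jan 18, 1818.

January 18, 1818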